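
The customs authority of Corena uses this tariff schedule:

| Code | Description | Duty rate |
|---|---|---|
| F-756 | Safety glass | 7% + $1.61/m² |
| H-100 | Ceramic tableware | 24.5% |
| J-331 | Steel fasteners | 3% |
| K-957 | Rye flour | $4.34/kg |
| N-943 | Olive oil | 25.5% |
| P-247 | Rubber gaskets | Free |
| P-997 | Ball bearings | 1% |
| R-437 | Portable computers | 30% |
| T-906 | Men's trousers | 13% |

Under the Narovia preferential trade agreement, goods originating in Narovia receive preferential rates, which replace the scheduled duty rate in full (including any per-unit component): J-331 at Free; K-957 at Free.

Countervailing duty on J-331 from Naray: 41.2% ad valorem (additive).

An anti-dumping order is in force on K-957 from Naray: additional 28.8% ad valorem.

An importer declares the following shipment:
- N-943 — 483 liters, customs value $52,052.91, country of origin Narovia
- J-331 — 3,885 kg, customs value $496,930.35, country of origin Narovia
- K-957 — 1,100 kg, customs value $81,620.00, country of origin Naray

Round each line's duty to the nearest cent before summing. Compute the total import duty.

Line 1 (N-943, Narovia, 483 liters, $52,052.91):
Base rate for N-943 is 25.5%.
Origin Narovia is the FTA partner but N-943 is not on the preference list; base rate stands.
Duty = $52,052.91 × 25.5% = $13,273.49.
Line 2 (J-331, Narovia, 3,885 kg, $496,930.35):
Base rate for J-331 is 3%.
Origin Narovia qualifies under the Corena–Narovia agreement and J-331 is covered: preferential rate Free applies instead.
The additional-duty order on J-331 targets Naray, not Narovia; it does not apply.
Duty = $496,930.35 × 0% = $0.00.
Line 3 (K-957, Naray, 1,100 kg, $81,620.00):
Base rate for K-957 is $4.34/kg.
K-957 has an FTA preferential rate, but origin Naray is not Narovia; base rate stands.
Additional duty on K-957 from Naray: +28.8% ad valorem. Applied ad valorem rate = 28.8%.
Duty = $81,620.00 × 28.8% + 1,100 × $4.34 = $28,280.56.
Total = $13,273.49 + $0.00 + $28,280.56 = $41,554.05.

$41,554.05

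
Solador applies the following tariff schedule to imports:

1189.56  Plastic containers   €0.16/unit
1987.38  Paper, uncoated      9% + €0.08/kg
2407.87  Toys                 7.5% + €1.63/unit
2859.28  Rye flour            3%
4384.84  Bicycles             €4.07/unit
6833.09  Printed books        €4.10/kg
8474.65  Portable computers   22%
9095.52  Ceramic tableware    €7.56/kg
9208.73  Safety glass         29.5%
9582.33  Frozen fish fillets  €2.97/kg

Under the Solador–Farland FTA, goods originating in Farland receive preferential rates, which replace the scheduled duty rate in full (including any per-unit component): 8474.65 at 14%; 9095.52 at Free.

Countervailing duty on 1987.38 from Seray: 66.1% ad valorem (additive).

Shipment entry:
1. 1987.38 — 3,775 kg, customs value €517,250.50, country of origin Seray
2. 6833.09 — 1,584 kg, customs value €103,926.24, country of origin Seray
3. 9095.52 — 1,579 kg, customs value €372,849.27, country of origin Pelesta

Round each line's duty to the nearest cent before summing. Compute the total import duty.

€407,188.77

Line 1 (1987.38, Seray, 3,775 kg, €517,250.50):
Base rate for 1987.38 is 9% + €0.08/kg.
Additional duty on 1987.38 from Seray: +66.1%. Applied ad valorem rate: 9% + 66.1% = 75.1%.
Duty = €517,250.50 × 75.1% + 3,775 × €0.08 = €388,757.13.
Line 2 (6833.09, Seray, 1,584 kg, €103,926.24):
Base rate for 6833.09 is €4.10/kg.
Duty = 1,584 × €4.10 = €6,494.40.
Line 3 (9095.52, Pelesta, 1,579 kg, €372,849.27):
Base rate for 9095.52 is €7.56/kg.
9095.52 has an FTA preferential rate, but origin Pelesta is not Farland; base rate stands.
Duty = 1,579 × €7.56 = €11,937.24.
Total = €388,757.13 + €6,494.40 + €11,937.24 = €407,188.77.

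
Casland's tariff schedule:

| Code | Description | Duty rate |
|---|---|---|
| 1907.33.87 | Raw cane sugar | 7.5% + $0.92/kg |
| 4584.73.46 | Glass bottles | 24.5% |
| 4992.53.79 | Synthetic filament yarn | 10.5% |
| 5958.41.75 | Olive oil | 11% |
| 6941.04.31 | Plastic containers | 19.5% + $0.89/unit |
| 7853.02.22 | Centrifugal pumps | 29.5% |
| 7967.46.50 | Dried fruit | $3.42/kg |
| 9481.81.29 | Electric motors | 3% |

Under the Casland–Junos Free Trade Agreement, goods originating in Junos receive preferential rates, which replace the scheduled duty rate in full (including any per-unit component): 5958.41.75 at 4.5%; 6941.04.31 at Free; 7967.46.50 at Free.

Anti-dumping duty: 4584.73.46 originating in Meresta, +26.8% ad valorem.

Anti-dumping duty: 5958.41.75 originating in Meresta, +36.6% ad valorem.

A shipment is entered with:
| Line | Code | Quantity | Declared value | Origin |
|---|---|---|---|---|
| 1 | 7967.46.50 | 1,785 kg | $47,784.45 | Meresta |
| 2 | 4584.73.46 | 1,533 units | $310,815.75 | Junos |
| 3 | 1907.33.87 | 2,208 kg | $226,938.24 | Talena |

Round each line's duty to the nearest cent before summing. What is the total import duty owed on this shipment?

$101,306.29

Line 1 (7967.46.50, Meresta, 1,785 kg, $47,784.45):
Base rate for 7967.46.50 is $3.42/kg.
7967.46.50 has an FTA preferential rate, but origin Meresta is not Junos; base rate stands.
Duty = 1,785 × $3.42 = $6,104.70.
Line 2 (4584.73.46, Junos, 1,533 units, $310,815.75):
Base rate for 4584.73.46 is 24.5%.
Origin Junos is the FTA partner but 4584.73.46 is not on the preference list; base rate stands.
The additional-duty order on 4584.73.46 targets Meresta, not Junos; it does not apply.
Duty = $310,815.75 × 24.5% = $76,149.86.
Line 3 (1907.33.87, Talena, 2,208 kg, $226,938.24):
Base rate for 1907.33.87 is 7.5% + $0.92/kg.
Duty = $226,938.24 × 7.5% + 2,208 × $0.92 = $19,051.73.
Total = $6,104.70 + $76,149.86 + $19,051.73 = $101,306.29.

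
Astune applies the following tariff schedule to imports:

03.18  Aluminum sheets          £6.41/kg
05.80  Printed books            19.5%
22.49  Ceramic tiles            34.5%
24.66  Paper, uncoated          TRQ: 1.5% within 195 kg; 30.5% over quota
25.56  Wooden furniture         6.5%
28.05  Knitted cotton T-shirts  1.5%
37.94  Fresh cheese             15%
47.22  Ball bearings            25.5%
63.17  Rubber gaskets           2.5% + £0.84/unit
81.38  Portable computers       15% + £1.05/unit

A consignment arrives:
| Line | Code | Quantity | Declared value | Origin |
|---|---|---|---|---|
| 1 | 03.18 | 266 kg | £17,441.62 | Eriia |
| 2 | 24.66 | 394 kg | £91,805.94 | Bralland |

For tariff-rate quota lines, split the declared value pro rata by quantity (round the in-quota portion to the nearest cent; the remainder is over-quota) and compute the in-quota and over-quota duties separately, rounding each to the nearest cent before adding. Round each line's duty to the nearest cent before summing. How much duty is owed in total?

£16,529.15

Line 1 (03.18, Eriia, 266 kg, £17,441.62):
Base rate for 03.18 is £6.41/kg.
Duty = 266 × £6.41 = £1,705.06.
Line 2 (24.66, Bralland, 394 kg, £91,805.94):
Code 24.66 is under a tariff-rate quota (threshold 195 kg). In-quota: 195 kg at 1.5%; over-quota: 199 kg at 30.5%.
Pro-rata value split: in-quota = £91,805.94 × 195/394 = £45,436.95; over-quota = £91,805.94 − £45,436.95 = £46,368.99.
In-quota duty = £45,436.95 × 1.5% = £681.55. Over-quota duty = £46,368.99 × 30.5% = £14,142.54.
Line duty = £681.55 + £14,142.54 = £14,824.09.
Total = £1,705.06 + £14,824.09 = £16,529.15.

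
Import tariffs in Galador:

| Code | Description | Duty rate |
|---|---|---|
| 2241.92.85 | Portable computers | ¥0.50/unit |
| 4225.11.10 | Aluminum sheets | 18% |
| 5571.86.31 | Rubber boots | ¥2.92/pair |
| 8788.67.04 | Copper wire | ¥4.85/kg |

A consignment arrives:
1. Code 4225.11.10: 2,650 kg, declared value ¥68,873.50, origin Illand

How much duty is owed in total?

Line 1 (4225.11.10, Illand, 2,650 kg, ¥68,873.50):
Base rate for 4225.11.10 is 18%.
Duty = ¥68,873.50 × 18% = ¥12,397.23.

¥12,397.23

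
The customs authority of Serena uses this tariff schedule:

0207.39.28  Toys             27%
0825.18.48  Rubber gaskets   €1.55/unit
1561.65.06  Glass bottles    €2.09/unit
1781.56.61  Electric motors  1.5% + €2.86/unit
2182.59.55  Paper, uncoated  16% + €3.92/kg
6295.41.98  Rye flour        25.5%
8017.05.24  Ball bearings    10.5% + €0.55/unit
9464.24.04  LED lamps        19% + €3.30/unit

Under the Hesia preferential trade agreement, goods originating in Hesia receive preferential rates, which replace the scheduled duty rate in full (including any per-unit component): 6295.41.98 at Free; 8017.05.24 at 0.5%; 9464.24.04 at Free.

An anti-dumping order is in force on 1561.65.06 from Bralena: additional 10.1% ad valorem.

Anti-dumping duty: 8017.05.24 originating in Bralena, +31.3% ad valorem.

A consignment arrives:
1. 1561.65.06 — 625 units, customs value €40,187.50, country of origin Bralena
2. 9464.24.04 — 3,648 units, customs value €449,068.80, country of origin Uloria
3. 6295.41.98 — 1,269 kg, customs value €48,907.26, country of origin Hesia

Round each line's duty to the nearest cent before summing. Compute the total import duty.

Line 1 (1561.65.06, Bralena, 625 units, €40,187.50):
Base rate for 1561.65.06 is €2.09/unit.
Additional duty on 1561.65.06 from Bralena: +10.1% ad valorem. Applied ad valorem rate = 10.1%.
Duty = €40,187.50 × 10.1% + 625 × €2.09 = €5,365.19.
Line 2 (9464.24.04, Uloria, 3,648 units, €449,068.80):
Base rate for 9464.24.04 is 19% + €3.30/unit.
9464.24.04 has an FTA preferential rate, but origin Uloria is not Hesia; base rate stands.
Duty = €449,068.80 × 19% + 3,648 × €3.30 = €97,361.47.
Line 3 (6295.41.98, Hesia, 1,269 kg, €48,907.26):
Base rate for 6295.41.98 is 25.5%.
Origin Hesia qualifies under the Serena–Hesia agreement and 6295.41.98 is covered: preferential rate Free applies instead.
Duty = €48,907.26 × 0% = €0.00.
Total = €5,365.19 + €97,361.47 + €0.00 = €102,726.66.

€102,726.66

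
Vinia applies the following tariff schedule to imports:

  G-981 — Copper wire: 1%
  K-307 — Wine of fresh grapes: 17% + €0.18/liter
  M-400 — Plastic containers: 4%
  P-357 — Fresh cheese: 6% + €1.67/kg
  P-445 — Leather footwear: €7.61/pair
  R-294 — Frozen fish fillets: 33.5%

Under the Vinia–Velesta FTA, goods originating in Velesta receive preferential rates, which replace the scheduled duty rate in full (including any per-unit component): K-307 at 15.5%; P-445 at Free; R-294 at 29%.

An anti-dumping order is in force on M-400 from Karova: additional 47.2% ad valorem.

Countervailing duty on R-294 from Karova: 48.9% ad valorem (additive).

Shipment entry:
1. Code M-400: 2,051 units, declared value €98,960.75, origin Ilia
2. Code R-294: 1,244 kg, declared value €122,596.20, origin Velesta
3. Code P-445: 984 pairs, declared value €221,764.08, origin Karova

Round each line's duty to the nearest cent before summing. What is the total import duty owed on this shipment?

Line 1 (M-400, Ilia, 2,051 units, €98,960.75):
Base rate for M-400 is 4%.
The additional-duty order on M-400 targets Karova, not Ilia; it does not apply.
Duty = €98,960.75 × 4% = €3,958.43.
Line 2 (R-294, Velesta, 1,244 kg, €122,596.20):
Base rate for R-294 is 33.5%.
Origin Velesta qualifies under the Vinia–Velesta agreement and R-294 is covered: preferential rate 29% applies instead.
The additional-duty order on R-294 targets Karova, not Velesta; it does not apply.
Duty = €122,596.20 × 29% = €35,552.90.
Line 3 (P-445, Karova, 984 pairs, €221,764.08):
Base rate for P-445 is €7.61/pair.
P-445 has an FTA preferential rate, but origin Karova is not Velesta; base rate stands.
Duty = 984 × €7.61 = €7,488.24.
Total = €3,958.43 + €35,552.90 + €7,488.24 = €46,999.57.

€46,999.57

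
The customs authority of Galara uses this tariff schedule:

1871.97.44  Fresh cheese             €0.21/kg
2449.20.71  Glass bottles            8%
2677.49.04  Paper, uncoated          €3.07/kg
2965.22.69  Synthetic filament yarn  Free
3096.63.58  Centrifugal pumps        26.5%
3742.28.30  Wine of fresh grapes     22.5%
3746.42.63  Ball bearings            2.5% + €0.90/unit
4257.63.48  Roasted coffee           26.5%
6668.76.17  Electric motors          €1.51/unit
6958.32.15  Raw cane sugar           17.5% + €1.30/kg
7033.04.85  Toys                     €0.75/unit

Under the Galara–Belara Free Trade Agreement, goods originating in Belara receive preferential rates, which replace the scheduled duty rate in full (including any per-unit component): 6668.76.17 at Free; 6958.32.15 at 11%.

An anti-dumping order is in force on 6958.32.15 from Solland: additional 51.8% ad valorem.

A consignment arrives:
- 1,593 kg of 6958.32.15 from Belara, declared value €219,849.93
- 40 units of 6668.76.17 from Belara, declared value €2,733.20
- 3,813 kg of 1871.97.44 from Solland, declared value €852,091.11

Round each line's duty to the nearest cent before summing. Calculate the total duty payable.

€24,984.22

Line 1 (6958.32.15, Belara, 1,593 kg, €219,849.93):
Base rate for 6958.32.15 is 17.5% + €1.30/kg.
Origin Belara qualifies under the Galara–Belara agreement and 6958.32.15 is covered: preferential rate 11% applies instead.
The additional-duty order on 6958.32.15 targets Solland, not Belara; it does not apply.
Duty = €219,849.93 × 11% = €24,183.49.
Line 2 (6668.76.17, Belara, 40 units, €2,733.20):
Base rate for 6668.76.17 is €1.51/unit.
Origin Belara qualifies under the Galara–Belara agreement and 6668.76.17 is covered: preferential rate Free applies instead.
Duty = €2,733.20 × 0% = €0.00.
Line 3 (1871.97.44, Solland, 3,813 kg, €852,091.11):
Base rate for 1871.97.44 is €0.21/kg.
Duty = 3,813 × €0.21 = €800.73.
Total = €24,183.49 + €0.00 + €800.73 = €24,984.22.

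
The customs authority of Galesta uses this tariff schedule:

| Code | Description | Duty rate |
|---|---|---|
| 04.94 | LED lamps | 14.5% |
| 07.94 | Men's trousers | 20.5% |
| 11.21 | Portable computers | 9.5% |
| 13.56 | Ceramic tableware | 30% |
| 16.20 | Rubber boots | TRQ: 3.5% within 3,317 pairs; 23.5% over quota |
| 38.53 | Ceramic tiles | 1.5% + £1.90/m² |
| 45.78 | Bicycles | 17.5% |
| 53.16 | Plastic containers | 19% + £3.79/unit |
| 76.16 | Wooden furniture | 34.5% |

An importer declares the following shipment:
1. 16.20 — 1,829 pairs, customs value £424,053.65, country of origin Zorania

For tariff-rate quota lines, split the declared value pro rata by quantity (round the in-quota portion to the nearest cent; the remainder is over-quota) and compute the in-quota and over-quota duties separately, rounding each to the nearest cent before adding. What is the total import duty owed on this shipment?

Line 1 (16.20, Zorania, 1,829 pairs, £424,053.65):
Code 16.20 is under a tariff-rate quota (threshold 3,317 pairs). Quantity 1,829 pairs is within the quota, so the in-quota rate 3.5% applies to the full value.
Duty = £424,053.65 × 3.5% = £14,841.88.

£14,841.88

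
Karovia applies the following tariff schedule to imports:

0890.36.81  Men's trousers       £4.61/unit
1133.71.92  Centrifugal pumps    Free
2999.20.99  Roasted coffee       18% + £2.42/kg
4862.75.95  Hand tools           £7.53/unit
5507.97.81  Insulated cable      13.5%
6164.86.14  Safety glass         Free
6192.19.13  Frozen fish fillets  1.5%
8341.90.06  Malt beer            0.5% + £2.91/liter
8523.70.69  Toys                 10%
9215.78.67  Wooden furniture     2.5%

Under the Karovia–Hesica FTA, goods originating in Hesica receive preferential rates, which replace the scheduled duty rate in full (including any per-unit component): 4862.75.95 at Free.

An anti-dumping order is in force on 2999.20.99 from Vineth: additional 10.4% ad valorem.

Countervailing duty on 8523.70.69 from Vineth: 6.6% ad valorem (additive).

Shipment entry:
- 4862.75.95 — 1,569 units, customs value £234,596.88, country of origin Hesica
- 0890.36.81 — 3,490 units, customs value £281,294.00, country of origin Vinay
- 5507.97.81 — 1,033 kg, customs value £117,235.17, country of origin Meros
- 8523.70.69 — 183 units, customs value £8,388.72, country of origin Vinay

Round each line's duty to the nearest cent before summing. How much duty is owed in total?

Line 1 (4862.75.95, Hesica, 1,569 units, £234,596.88):
Base rate for 4862.75.95 is £7.53/unit.
Origin Hesica qualifies under the Karovia–Hesica agreement and 4862.75.95 is covered: preferential rate Free applies instead.
Duty = £234,596.88 × 0% = £0.00.
Line 2 (0890.36.81, Vinay, 3,490 units, £281,294.00):
Base rate for 0890.36.81 is £4.61/unit.
Duty = 3,490 × £4.61 = £16,088.90.
Line 3 (5507.97.81, Meros, 1,033 kg, £117,235.17):
Base rate for 5507.97.81 is 13.5%.
Duty = £117,235.17 × 13.5% = £15,826.75.
Line 4 (8523.70.69, Vinay, 183 units, £8,388.72):
Base rate for 8523.70.69 is 10%.
The additional-duty order on 8523.70.69 targets Vineth, not Vinay; it does not apply.
Duty = £8,388.72 × 10% = £838.87.
Total = £0.00 + £16,088.90 + £15,826.75 + £838.87 = £32,754.52.

£32,754.52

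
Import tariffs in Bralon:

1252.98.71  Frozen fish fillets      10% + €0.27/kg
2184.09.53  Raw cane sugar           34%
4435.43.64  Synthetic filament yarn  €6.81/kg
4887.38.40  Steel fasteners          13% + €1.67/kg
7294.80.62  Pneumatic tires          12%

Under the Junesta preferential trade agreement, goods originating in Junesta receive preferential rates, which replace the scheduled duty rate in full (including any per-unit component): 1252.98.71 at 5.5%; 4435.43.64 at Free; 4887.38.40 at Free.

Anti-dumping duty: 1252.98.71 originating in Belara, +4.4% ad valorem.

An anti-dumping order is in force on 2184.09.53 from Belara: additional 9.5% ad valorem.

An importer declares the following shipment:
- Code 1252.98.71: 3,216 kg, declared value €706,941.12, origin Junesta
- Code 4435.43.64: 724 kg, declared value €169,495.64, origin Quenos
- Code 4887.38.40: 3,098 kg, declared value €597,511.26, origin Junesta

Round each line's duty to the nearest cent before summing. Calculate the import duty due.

Line 1 (1252.98.71, Junesta, 3,216 kg, €706,941.12):
Base rate for 1252.98.71 is 10% + €0.27/kg.
Origin Junesta qualifies under the Bralon–Junesta agreement and 1252.98.71 is covered: preferential rate 5.5% applies instead.
The additional-duty order on 1252.98.71 targets Belara, not Junesta; it does not apply.
Duty = €706,941.12 × 5.5% = €38,881.76.
Line 2 (4435.43.64, Quenos, 724 kg, €169,495.64):
Base rate for 4435.43.64 is €6.81/kg.
4435.43.64 has an FTA preferential rate, but origin Quenos is not Junesta; base rate stands.
Duty = 724 × €6.81 = €4,930.44.
Line 3 (4887.38.40, Junesta, 3,098 kg, €597,511.26):
Base rate for 4887.38.40 is 13% + €1.67/kg.
Origin Junesta qualifies under the Bralon–Junesta agreement and 4887.38.40 is covered: preferential rate Free applies instead.
Duty = €597,511.26 × 0% = €0.00.
Total = €38,881.76 + €4,930.44 + €0.00 = €43,812.20.

€43,812.20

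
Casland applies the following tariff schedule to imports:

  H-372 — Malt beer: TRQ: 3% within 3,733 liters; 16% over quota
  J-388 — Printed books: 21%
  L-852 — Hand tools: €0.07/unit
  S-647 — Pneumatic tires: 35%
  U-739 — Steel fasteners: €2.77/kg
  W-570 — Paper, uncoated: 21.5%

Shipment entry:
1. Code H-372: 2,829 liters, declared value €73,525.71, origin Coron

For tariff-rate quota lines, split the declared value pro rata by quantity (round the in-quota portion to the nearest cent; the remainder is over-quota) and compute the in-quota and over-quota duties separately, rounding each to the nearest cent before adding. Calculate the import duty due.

Line 1 (H-372, Coron, 2,829 liters, €73,525.71):
Code H-372 is under a tariff-rate quota (threshold 3,733 liters). Quantity 2,829 liters is within the quota, so the in-quota rate 3% applies to the full value.
Duty = €73,525.71 × 3% = €2,205.77.

€2,205.77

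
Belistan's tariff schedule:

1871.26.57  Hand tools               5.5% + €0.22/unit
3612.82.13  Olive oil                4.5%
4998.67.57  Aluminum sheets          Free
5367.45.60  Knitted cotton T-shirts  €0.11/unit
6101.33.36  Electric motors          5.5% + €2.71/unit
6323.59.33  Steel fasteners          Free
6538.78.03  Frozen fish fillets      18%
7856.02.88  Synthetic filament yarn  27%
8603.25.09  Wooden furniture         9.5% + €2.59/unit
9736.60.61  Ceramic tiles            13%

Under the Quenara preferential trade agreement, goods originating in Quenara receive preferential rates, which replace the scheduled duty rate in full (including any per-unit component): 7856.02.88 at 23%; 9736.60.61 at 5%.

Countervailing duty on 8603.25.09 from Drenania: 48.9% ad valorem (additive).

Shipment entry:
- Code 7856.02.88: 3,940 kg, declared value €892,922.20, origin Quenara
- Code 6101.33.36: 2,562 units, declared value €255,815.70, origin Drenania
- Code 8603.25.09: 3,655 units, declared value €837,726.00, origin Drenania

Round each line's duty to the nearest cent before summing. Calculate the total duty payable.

Line 1 (7856.02.88, Quenara, 3,940 kg, €892,922.20):
Base rate for 7856.02.88 is 27%.
Origin Quenara qualifies under the Belistan–Quenara agreement and 7856.02.88 is covered: preferential rate 23% applies instead.
Duty = €892,922.20 × 23% = €205,372.11.
Line 2 (6101.33.36, Drenania, 2,562 units, €255,815.70):
Base rate for 6101.33.36 is 5.5% + €2.71/unit.
Duty = €255,815.70 × 5.5% + 2,562 × €2.71 = €21,012.88.
Line 3 (8603.25.09, Drenania, 3,655 units, €837,726.00):
Base rate for 8603.25.09 is 9.5% + €2.59/unit.
Additional duty on 8603.25.09 from Drenania: +48.9%. Applied ad valorem rate: 9.5% + 48.9% = 58.4%.
Duty = €837,726.00 × 58.4% + 3,655 × €2.59 = €498,698.43.
Total = €205,372.11 + €21,012.88 + €498,698.43 = €725,083.42.

€725,083.42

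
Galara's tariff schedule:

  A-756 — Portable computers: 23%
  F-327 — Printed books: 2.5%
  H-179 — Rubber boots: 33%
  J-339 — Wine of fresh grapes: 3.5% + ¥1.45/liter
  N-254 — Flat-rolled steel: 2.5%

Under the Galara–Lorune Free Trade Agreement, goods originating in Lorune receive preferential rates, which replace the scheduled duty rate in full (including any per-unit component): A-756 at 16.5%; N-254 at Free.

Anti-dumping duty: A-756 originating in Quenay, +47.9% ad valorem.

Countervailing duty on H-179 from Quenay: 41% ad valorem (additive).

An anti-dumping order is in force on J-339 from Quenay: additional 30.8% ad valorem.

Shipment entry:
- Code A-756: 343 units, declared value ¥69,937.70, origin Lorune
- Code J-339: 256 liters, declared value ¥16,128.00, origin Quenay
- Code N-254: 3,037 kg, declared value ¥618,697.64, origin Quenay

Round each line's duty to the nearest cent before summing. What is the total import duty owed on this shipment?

Line 1 (A-756, Lorune, 343 units, ¥69,937.70):
Base rate for A-756 is 23%.
Origin Lorune qualifies under the Galara–Lorune agreement and A-756 is covered: preferential rate 16.5% applies instead.
The additional-duty order on A-756 targets Quenay, not Lorune; it does not apply.
Duty = ¥69,937.70 × 16.5% = ¥11,539.72.
Line 2 (J-339, Quenay, 256 liters, ¥16,128.00):
Base rate for J-339 is 3.5% + ¥1.45/liter.
Additional duty on J-339 from Quenay: +30.8%. Applied ad valorem rate: 3.5% + 30.8% = 34.3%.
Duty = ¥16,128.00 × 34.3% + 256 × ¥1.45 = ¥5,903.10.
Line 3 (N-254, Quenay, 3,037 kg, ¥618,697.64):
Base rate for N-254 is 2.5%.
N-254 has an FTA preferential rate, but origin Quenay is not Lorune; base rate stands.
Duty = ¥618,697.64 × 2.5% = ¥15,467.44.
Total = ¥11,539.72 + ¥5,903.10 + ¥15,467.44 = ¥32,910.26.

¥32,910.26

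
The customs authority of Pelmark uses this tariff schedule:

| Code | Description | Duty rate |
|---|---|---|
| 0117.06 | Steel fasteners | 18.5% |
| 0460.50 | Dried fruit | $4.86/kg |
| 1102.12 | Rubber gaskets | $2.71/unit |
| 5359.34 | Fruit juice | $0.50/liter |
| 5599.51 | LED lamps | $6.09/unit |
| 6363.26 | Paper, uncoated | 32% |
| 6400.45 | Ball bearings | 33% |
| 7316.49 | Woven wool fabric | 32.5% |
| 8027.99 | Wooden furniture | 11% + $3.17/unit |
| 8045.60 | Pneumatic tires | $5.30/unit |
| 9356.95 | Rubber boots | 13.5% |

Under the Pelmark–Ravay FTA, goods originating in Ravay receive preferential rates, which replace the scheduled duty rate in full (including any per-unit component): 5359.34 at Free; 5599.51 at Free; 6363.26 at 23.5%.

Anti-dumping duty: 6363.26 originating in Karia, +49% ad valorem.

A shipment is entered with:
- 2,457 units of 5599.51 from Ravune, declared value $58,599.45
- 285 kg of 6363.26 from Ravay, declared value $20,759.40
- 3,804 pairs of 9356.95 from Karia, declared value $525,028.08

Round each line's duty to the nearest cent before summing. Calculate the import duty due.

$90,720.38

Line 1 (5599.51, Ravune, 2,457 units, $58,599.45):
Base rate for 5599.51 is $6.09/unit.
5599.51 has an FTA preferential rate, but origin Ravune is not Ravay; base rate stands.
Duty = 2,457 × $6.09 = $14,963.13.
Line 2 (6363.26, Ravay, 285 kg, $20,759.40):
Base rate for 6363.26 is 32%.
Origin Ravay qualifies under the Pelmark–Ravay agreement and 6363.26 is covered: preferential rate 23.5% applies instead.
The additional-duty order on 6363.26 targets Karia, not Ravay; it does not apply.
Duty = $20,759.40 × 23.5% = $4,878.46.
Line 3 (9356.95, Karia, 3,804 pairs, $525,028.08):
Base rate for 9356.95 is 13.5%.
Duty = $525,028.08 × 13.5% = $70,878.79.
Total = $14,963.13 + $4,878.46 + $70,878.79 = $90,720.38.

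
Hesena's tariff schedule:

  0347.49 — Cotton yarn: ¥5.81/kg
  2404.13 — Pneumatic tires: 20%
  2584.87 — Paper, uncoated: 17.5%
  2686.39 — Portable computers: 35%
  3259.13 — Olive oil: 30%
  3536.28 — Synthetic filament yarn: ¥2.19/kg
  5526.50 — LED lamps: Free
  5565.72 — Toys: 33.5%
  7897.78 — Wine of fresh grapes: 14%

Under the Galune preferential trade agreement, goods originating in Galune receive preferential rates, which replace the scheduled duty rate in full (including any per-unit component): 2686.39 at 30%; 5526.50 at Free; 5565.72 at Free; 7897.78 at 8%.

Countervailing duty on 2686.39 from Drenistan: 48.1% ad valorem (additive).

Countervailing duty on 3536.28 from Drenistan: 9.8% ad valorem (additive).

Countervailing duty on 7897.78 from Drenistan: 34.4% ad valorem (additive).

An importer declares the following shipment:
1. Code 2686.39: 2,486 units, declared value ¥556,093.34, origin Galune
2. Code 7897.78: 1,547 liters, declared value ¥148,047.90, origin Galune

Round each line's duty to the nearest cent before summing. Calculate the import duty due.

¥178,671.83

Line 1 (2686.39, Galune, 2,486 units, ¥556,093.34):
Base rate for 2686.39 is 35%.
Origin Galune qualifies under the Hesena–Galune agreement and 2686.39 is covered: preferential rate 30% applies instead.
The additional-duty order on 2686.39 targets Drenistan, not Galune; it does not apply.
Duty = ¥556,093.34 × 30% = ¥166,828.00.
Line 2 (7897.78, Galune, 1,547 liters, ¥148,047.90):
Base rate for 7897.78 is 14%.
Origin Galune qualifies under the Hesena–Galune agreement and 7897.78 is covered: preferential rate 8% applies instead.
The additional-duty order on 7897.78 targets Drenistan, not Galune; it does not apply.
Duty = ¥148,047.90 × 8% = ¥11,843.83.
Total = ¥166,828.00 + ¥11,843.83 = ¥178,671.83.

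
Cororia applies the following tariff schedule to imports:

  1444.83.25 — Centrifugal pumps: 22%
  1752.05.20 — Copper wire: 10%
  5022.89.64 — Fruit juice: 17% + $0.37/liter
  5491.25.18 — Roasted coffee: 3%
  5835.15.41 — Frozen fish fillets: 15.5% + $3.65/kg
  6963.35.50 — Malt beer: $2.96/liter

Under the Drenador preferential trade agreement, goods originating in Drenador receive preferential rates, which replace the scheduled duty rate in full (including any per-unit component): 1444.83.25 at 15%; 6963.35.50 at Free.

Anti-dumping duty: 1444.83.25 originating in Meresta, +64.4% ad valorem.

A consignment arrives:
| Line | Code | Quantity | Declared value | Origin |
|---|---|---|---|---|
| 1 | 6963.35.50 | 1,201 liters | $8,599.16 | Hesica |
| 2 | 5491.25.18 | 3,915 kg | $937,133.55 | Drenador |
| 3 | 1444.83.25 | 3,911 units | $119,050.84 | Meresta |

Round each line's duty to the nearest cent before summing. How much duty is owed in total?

Line 1 (6963.35.50, Hesica, 1,201 liters, $8,599.16):
Base rate for 6963.35.50 is $2.96/liter.
6963.35.50 has an FTA preferential rate, but origin Hesica is not Drenador; base rate stands.
Duty = 1,201 × $2.96 = $3,554.96.
Line 2 (5491.25.18, Drenador, 3,915 kg, $937,133.55):
Base rate for 5491.25.18 is 3%.
Origin Drenador is the FTA partner but 5491.25.18 is not on the preference list; base rate stands.
Duty = $937,133.55 × 3% = $28,114.01.
Line 3 (1444.83.25, Meresta, 3,911 units, $119,050.84):
Base rate for 1444.83.25 is 22%.
1444.83.25 has an FTA preferential rate, but origin Meresta is not Drenador; base rate stands.
Additional duty on 1444.83.25 from Meresta: +64.4%. Applied ad valorem rate: 22% + 64.4% = 86.4%.
Duty = $119,050.84 × 86.4% = $102,859.93.
Total = $3,554.96 + $28,114.01 + $102,859.93 = $134,528.90.

$134,528.90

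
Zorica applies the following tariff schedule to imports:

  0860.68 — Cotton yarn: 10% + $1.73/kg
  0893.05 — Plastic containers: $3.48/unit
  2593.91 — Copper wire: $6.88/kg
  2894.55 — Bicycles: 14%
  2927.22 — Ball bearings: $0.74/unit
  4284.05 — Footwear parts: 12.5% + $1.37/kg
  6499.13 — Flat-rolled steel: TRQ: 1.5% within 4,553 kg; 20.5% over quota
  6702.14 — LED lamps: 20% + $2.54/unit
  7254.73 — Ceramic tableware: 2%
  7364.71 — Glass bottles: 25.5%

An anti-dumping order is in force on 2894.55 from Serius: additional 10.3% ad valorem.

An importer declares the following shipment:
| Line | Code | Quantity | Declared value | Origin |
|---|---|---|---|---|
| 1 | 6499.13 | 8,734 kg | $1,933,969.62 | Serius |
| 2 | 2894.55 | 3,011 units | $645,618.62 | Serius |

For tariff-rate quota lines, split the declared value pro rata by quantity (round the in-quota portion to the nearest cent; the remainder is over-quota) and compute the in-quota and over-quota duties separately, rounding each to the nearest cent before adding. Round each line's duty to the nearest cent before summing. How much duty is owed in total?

Line 1 (6499.13, Serius, 8,734 kg, $1,933,969.62):
Code 6499.13 is under a tariff-rate quota (threshold 4,553 kg). In-quota: 4,553 kg at 1.5%; over-quota: 4,181 kg at 20.5%.
Pro-rata value split: in-quota = $1,933,969.62 × 4,553/8,734 = $1,008,170.79; over-quota = $1,933,969.62 − $1,008,170.79 = $925,798.83.
In-quota duty = $1,008,170.79 × 1.5% = $15,122.56. Over-quota duty = $925,798.83 × 20.5% = $189,788.76.
Line duty = $15,122.56 + $189,788.76 = $204,911.32.
Line 2 (2894.55, Serius, 3,011 units, $645,618.62):
Base rate for 2894.55 is 14%.
Additional duty on 2894.55 from Serius: +10.3%. Applied ad valorem rate: 14% + 10.3% = 24.3%.
Duty = $645,618.62 × 24.3% = $156,885.32.
Total = $204,911.32 + $156,885.32 = $361,796.64.

$361,796.64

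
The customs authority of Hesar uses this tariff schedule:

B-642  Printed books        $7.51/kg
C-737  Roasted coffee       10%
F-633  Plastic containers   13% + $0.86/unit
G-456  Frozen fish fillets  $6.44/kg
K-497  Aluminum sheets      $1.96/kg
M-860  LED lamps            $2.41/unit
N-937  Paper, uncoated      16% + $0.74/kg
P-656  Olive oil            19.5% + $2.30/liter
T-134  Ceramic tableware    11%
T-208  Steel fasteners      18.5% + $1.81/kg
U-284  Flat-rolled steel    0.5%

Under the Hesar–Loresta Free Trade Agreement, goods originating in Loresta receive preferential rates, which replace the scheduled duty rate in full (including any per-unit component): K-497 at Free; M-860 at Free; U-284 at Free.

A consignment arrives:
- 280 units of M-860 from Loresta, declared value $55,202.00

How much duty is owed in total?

Line 1 (M-860, Loresta, 280 units, $55,202.00):
Base rate for M-860 is $2.41/unit.
Origin Loresta qualifies under the Hesar–Loresta agreement and M-860 is covered: preferential rate Free applies instead.
Duty = $55,202.00 × 0% = $0.00.

$0.00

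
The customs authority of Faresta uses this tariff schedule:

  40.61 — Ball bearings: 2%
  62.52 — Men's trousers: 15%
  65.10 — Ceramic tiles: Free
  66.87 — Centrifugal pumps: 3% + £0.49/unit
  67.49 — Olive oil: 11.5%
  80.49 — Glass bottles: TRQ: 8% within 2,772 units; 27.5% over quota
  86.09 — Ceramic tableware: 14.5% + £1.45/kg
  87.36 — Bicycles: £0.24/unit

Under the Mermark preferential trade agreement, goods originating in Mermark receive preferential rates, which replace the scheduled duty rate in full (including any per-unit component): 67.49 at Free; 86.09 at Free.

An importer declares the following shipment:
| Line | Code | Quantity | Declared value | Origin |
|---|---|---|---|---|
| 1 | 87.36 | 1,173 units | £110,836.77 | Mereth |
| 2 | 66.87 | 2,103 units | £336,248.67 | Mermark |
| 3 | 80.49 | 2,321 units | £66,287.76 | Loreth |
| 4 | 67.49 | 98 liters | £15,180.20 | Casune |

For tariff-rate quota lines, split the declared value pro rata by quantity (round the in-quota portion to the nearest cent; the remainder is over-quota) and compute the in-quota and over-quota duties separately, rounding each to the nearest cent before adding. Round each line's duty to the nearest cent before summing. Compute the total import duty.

£18,448.19

Line 1 (87.36, Mereth, 1,173 units, £110,836.77):
Base rate for 87.36 is £0.24/unit.
Duty = 1,173 × £0.24 = £281.52.
Line 2 (66.87, Mermark, 2,103 units, £336,248.67):
Base rate for 66.87 is 3% + £0.49/unit.
Origin Mermark is the FTA partner but 66.87 is not on the preference list; base rate stands.
Duty = £336,248.67 × 3% + 2,103 × £0.49 = £11,117.93.
Line 3 (80.49, Loreth, 2,321 units, £66,287.76):
Code 80.49 is under a tariff-rate quota (threshold 2,772 units). Quantity 2,321 units is within the quota, so the in-quota rate 8% applies to the full value.
Duty = £66,287.76 × 8% = £5,303.02.
Line 4 (67.49, Casune, 98 liters, £15,180.20):
Base rate for 67.49 is 11.5%.
67.49 has an FTA preferential rate, but origin Casune is not Mermark; base rate stands.
Duty = £15,180.20 × 11.5% = £1,745.72.
Total = £281.52 + £11,117.93 + £5,303.02 + £1,745.72 = £18,448.19.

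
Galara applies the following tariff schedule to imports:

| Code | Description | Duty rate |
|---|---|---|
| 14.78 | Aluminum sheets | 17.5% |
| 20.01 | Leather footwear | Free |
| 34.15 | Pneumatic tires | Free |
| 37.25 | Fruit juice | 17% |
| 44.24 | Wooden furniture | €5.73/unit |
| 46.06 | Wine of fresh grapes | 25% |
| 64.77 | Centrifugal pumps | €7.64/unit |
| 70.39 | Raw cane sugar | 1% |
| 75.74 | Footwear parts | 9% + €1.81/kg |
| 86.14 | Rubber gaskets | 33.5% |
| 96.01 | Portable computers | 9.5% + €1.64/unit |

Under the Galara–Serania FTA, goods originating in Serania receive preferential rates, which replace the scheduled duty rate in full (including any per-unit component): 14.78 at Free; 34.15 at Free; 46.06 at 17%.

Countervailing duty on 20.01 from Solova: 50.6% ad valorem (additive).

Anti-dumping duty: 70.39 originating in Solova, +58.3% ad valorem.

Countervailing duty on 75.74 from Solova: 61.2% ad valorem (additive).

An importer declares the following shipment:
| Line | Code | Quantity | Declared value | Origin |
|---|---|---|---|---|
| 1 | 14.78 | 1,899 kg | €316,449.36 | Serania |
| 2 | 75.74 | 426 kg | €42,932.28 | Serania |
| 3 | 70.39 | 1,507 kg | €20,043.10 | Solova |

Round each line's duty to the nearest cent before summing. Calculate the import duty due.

€16,520.53

Line 1 (14.78, Serania, 1,899 kg, €316,449.36):
Base rate for 14.78 is 17.5%.
Origin Serania qualifies under the Galara–Serania agreement and 14.78 is covered: preferential rate Free applies instead.
Duty = €316,449.36 × 0% = €0.00.
Line 2 (75.74, Serania, 426 kg, €42,932.28):
Base rate for 75.74 is 9% + €1.81/kg.
Origin Serania is the FTA partner but 75.74 is not on the preference list; base rate stands.
The additional-duty order on 75.74 targets Solova, not Serania; it does not apply.
Duty = €42,932.28 × 9% + 426 × €1.81 = €4,634.97.
Line 3 (70.39, Solova, 1,507 kg, €20,043.10):
Base rate for 70.39 is 1%.
Additional duty on 70.39 from Solova: +58.3%. Applied ad valorem rate: 1% + 58.3% = 59.3%.
Duty = €20,043.10 × 59.3% = €11,885.56.
Total = €0.00 + €4,634.97 + €11,885.56 = €16,520.53.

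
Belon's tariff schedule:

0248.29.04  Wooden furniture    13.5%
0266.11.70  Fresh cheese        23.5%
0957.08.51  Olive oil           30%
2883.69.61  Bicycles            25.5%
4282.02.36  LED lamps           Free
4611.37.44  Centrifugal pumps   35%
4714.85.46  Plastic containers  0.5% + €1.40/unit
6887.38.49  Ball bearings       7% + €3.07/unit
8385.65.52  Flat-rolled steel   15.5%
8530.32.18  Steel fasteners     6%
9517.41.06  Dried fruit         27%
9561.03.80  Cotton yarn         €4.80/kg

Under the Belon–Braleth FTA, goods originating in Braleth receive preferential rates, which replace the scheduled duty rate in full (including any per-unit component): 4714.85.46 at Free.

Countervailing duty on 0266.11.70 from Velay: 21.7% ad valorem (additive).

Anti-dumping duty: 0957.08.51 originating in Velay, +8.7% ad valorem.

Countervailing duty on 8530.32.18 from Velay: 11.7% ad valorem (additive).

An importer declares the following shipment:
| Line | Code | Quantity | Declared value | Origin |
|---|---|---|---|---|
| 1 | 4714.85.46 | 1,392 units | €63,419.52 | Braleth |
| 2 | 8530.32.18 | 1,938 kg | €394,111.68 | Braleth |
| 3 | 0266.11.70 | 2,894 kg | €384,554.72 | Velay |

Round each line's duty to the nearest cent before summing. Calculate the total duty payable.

Line 1 (4714.85.46, Braleth, 1,392 units, €63,419.52):
Base rate for 4714.85.46 is 0.5% + €1.40/unit.
Origin Braleth qualifies under the Belon–Braleth agreement and 4714.85.46 is covered: preferential rate Free applies instead.
Duty = €63,419.52 × 0% = €0.00.
Line 2 (8530.32.18, Braleth, 1,938 kg, €394,111.68):
Base rate for 8530.32.18 is 6%.
Origin Braleth is the FTA partner but 8530.32.18 is not on the preference list; base rate stands.
The additional-duty order on 8530.32.18 targets Velay, not Braleth; it does not apply.
Duty = €394,111.68 × 6% = €23,646.70.
Line 3 (0266.11.70, Velay, 2,894 kg, €384,554.72):
Base rate for 0266.11.70 is 23.5%.
Additional duty on 0266.11.70 from Velay: +21.7%. Applied ad valorem rate: 23.5% + 21.7% = 45.2%.
Duty = €384,554.72 × 45.2% = €173,818.73.
Total = €0.00 + €23,646.70 + €173,818.73 = €197,465.43.

€197,465.43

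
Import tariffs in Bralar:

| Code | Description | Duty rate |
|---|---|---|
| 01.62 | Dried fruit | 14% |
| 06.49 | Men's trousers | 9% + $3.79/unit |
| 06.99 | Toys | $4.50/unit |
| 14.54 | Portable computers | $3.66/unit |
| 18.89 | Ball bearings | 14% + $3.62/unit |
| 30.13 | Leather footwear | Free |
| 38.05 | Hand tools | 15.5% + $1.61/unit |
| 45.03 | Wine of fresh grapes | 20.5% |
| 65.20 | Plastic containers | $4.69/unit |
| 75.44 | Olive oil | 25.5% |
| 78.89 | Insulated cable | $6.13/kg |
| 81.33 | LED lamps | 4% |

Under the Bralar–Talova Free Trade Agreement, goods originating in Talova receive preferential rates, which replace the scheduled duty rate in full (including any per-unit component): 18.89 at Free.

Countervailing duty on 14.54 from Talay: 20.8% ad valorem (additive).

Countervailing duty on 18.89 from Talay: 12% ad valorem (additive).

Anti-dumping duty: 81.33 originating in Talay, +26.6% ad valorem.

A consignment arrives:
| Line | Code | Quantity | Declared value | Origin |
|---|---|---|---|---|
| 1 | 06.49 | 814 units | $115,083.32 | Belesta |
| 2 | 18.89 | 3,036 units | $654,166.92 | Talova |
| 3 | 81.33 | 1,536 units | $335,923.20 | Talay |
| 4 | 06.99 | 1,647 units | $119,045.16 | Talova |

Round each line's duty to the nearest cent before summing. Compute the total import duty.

$123,646.56

Line 1 (06.49, Belesta, 814 units, $115,083.32):
Base rate for 06.49 is 9% + $3.79/unit.
Duty = $115,083.32 × 9% + 814 × $3.79 = $13,442.56.
Line 2 (18.89, Talova, 3,036 units, $654,166.92):
Base rate for 18.89 is 14% + $3.62/unit.
Origin Talova qualifies under the Bralar–Talova agreement and 18.89 is covered: preferential rate Free applies instead.
The additional-duty order on 18.89 targets Talay, not Talova; it does not apply.
Duty = $654,166.92 × 0% = $0.00.
Line 3 (81.33, Talay, 1,536 units, $335,923.20):
Base rate for 81.33 is 4%.
Additional duty on 81.33 from Talay: +26.6%. Applied ad valorem rate: 4% + 26.6% = 30.6%.
Duty = $335,923.20 × 30.6% = $102,792.50.
Line 4 (06.99, Talova, 1,647 units, $119,045.16):
Base rate for 06.99 is $4.50/unit.
Origin Talova is the FTA partner but 06.99 is not on the preference list; base rate stands.
Duty = 1,647 × $4.50 = $7,411.50.
Total = $13,442.56 + $0.00 + $102,792.50 + $7,411.50 = $123,646.56.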